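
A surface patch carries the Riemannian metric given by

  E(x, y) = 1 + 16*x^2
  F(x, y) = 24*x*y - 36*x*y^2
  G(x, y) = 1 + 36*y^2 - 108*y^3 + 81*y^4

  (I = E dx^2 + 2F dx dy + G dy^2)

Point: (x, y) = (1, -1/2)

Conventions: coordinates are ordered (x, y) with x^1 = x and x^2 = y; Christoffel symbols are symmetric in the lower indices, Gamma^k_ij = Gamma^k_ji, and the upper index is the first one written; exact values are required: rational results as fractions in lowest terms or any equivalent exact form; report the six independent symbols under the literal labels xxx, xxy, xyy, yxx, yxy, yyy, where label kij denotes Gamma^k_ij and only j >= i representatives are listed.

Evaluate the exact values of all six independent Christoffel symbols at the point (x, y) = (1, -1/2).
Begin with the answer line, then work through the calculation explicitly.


Answer: Gamma_xxx = 256/713, Gamma_xxy = 0, Gamma_xyy = 960/713, Gamma_yxx = -336/713, Gamma_yxy = 0, Gamma_yyy = -1260/713

E = 17, F = -21, G = 457/16 at the point
E_x = 32, E_y = 0, F_x = -21, F_y = 60, G_x = 0, G_y = -315/2
EG - F^2 = 713/16;  g^inv = (16/713) * [[457/16, 21], [21, 17]]
first-kind symbols [ij,l] = (1/2)(d_i g_jl + d_j g_il - d_l g_ij): [xx,x] = E_x/2 = 16, [xx,y] = F_x - E_y/2 = -21, [xy,x] = E_y/2 = 0, [xy,y] = G_x/2 = 0, [yy,x] = F_y - G_x/2 = 60, [yy,y] = G_y/2 = -315/4
Gamma^x_ij = (G*[ij,x] - F*[ij,y])/(EG - F^2), Gamma^y_ij = (E*[ij,y] - F*[ij,x])/(EG - F^2)


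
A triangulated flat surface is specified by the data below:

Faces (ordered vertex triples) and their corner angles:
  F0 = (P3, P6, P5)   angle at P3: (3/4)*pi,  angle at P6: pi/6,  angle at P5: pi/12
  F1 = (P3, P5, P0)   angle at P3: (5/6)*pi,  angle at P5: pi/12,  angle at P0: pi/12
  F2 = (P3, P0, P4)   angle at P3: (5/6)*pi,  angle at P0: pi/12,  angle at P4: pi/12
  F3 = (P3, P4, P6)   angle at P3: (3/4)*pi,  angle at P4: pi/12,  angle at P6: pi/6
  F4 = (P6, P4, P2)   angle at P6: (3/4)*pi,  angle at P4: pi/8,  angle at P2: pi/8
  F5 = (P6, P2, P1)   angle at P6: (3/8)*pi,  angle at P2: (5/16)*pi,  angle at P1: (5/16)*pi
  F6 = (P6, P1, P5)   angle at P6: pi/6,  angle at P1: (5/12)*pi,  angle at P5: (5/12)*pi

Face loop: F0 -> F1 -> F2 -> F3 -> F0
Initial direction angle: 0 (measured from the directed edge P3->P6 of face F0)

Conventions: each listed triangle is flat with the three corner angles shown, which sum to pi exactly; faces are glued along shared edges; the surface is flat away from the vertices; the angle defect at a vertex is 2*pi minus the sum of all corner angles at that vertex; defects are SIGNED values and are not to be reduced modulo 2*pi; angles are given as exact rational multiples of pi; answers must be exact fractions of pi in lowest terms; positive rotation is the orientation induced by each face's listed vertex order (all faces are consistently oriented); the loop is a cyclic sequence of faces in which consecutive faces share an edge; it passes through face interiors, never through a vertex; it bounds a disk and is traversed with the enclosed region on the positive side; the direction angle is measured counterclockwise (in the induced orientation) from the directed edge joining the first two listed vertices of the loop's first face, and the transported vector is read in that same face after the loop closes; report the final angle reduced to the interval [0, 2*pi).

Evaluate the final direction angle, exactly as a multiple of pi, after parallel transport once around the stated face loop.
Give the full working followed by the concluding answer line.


enclosed vertex P3: corner angles sum to (19/6)*pi, defect = 2*pi - (19/6)*pi = (-7/6)*pi
adding the enclosed defects to the starting angle (mod 2*pi, induced orientation) gives the holonomy
final angle = 0 - (7/6)*pi = (5/6)*pi (mod 2*pi)

Answer: final direction angle = (5/6)*pi


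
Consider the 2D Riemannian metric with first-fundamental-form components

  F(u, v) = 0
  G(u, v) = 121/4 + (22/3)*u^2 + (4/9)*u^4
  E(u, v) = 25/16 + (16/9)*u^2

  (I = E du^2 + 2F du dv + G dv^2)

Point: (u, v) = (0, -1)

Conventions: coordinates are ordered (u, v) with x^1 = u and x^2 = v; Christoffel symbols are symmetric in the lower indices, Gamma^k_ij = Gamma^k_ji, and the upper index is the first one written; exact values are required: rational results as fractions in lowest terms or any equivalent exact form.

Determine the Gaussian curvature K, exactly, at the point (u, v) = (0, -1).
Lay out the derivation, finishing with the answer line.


E = 25/16, F = 0, G = 121/4, EG - F^2 = 3025/64 at the point
E_u = 0, E_v = 0, F_u = 0, F_v = 0, G_u = 0, G_v = 0
E_vv = 0, F_uv = 0, G_uu = 44/3
Using the Brioschi determinant formula for K from the metric derivatives:
M1 = [[-E_vv/2 + F_uv - G_uu/2, E_u/2, F_u - E_v/2], [F_v - G_u/2, E, F], [G_v/2, F, G]] = [[-22/3, 0, 0], [0, 25/16, 0], [0, 0, 121/4]]; det M1 = -33275/96
M2 = [[0, E_v/2, G_u/2], [E_v/2, E, F], [G_u/2, F, G]] = [[0, 0, 0], [0, 25/16, 0], [0, 0, 121/4]]; det M2 = 0
det M1 - det M2 = -33275/96; K = -33275/96 / (3025/64)^2 = -128/825

Answer: K = -128/825


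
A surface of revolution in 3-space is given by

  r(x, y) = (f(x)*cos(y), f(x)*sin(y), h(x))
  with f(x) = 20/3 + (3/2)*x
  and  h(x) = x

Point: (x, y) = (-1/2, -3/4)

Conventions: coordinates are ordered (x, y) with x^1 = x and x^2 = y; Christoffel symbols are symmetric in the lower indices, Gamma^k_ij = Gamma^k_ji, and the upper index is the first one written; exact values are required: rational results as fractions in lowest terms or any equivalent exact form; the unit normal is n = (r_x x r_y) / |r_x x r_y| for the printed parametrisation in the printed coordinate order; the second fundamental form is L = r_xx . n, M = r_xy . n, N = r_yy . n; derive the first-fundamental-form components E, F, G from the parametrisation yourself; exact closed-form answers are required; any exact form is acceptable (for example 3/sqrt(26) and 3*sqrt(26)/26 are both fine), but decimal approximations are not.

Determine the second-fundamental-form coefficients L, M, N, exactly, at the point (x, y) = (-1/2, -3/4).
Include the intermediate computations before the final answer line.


f = 71/12, f' = 3/2, f'' = 0, h' = 1, h'' = 0
E = 13/4, F = 0, G = 5041/144; answer radicand W^2 = 13/4
unnormalised second-form numerators: l = 0, m = 0, n = 71/12; L = l/sqrt(13/4), and similarly M = m/sqrt(W^2), N = n/sqrt(W^2)

Answer: L = 0, M = 0, N = 71*sqrt(13)/78


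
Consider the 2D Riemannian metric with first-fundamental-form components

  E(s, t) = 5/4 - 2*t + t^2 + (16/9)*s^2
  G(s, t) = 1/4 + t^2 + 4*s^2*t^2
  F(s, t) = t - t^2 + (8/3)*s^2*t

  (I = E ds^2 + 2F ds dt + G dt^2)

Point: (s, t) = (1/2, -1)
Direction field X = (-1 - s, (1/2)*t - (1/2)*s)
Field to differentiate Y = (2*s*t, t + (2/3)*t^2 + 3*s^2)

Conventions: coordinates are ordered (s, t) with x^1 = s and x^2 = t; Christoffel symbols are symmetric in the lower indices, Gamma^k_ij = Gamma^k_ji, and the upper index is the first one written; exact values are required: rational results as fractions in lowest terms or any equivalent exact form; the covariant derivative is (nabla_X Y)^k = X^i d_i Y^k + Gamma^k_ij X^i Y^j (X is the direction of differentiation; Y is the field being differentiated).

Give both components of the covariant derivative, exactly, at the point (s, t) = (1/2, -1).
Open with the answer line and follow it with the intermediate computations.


Answer: (nabla_X Y)^s = 2505/994, (nabla_X Y)^t = -7923/1988

E = 169/36, F = -8/3, G = 9/4 at the point
E_s = 16/9, E_t = -4, F_s = -8/3, F_t = 11/3, G_s = 4, G_t = -4
EG - F^2 = 497/144;  g^inv = (144/497) * [[9/4, 8/3], [8/3, 169/36]]
first-kind symbols [ij,l] = (1/2)(d_i g_jl + d_j g_il - d_l g_ij): [ss,s] = E_s/2 = 8/9, [ss,t] = F_s - E_t/2 = -2/3, [st,s] = E_t/2 = -2, [st,t] = G_s/2 = 2, [tt,s] = F_t - G_s/2 = 5/3, [tt,t] = G_t/2 = -2
Gamma^s_ij = (G*[ij,s] - F*[ij,t])/(EG - F^2), Gamma^t_ij = (E*[ij,t] - F*[ij,s])/(EG - F^2)
Gamma_sss = 32/497, Gamma_sst = 120/497, Gamma_stt = -228/497, Gamma_tss = -328/1491, Gamma_tst = 584/497, Gamma_ttt = -712/497
X = (-3/2, -3/4), Y = (-1, 5/12) at the point


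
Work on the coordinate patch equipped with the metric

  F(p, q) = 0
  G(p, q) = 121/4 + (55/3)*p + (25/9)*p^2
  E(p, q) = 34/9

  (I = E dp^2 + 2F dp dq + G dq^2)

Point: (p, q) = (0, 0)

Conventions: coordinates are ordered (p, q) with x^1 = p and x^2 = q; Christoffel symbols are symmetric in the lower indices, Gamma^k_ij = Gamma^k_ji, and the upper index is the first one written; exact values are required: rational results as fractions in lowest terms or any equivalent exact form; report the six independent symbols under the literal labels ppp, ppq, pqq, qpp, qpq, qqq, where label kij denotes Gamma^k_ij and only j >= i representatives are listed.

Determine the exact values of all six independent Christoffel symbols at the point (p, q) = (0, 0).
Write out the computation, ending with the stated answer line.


E = 34/9, F = 0, G = 121/4 at the point
E_p = 0, E_q = 0, F_p = 0, F_q = 0, G_p = 55/3, G_q = 0
EG - F^2 = 2057/18;  g^inv = (18/2057) * [[121/4, 0], [0, 34/9]]
first-kind symbols [ij,l] = (1/2)(d_i g_jl + d_j g_il - d_l g_ij): [pp,p] = E_p/2 = 0, [pp,q] = F_p - E_q/2 = 0, [pq,p] = E_q/2 = 0, [pq,q] = G_p/2 = 55/6, [qq,p] = F_q - G_p/2 = -55/6, [qq,q] = G_q/2 = 0
Gamma^p_ij = (G*[ij,p] - F*[ij,q])/(EG - F^2), Gamma^q_ij = (E*[ij,q] - F*[ij,p])/(EG - F^2)

Answer: Gamma_ppp = 0, Gamma_ppq = 0, Gamma_pqq = -165/68, Gamma_qpp = 0, Gamma_qpq = 10/33, Gamma_qqq = 0


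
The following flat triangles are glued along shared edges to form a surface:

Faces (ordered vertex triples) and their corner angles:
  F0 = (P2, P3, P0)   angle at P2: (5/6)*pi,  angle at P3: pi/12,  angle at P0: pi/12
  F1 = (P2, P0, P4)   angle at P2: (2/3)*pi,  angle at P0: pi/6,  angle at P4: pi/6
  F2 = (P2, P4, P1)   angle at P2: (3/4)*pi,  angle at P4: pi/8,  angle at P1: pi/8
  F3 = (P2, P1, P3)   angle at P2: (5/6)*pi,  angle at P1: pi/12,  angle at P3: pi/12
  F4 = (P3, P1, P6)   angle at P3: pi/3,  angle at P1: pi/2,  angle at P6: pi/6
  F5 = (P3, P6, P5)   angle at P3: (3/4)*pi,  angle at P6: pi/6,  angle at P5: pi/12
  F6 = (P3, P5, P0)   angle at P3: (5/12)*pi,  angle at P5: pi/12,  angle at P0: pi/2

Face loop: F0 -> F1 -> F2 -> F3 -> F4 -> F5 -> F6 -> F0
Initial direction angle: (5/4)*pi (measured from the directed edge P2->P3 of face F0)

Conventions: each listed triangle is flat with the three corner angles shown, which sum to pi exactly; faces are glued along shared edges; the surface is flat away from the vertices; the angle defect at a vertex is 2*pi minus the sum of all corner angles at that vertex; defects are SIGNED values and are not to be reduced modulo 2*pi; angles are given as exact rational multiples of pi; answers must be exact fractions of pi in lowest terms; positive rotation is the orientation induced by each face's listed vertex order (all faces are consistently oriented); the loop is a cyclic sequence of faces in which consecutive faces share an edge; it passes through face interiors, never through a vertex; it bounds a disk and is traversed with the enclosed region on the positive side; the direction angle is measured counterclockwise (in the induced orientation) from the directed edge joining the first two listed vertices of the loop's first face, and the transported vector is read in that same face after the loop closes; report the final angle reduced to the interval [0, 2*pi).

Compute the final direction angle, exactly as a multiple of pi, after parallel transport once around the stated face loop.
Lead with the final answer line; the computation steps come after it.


Answer: final direction angle = pi/2

enclosed vertex P2: corner angles sum to (37/12)*pi, defect = 2*pi - (37/12)*pi = (-13/12)*pi
enclosed vertex P3: corner angles sum to (5/3)*pi, defect = 2*pi - (5/3)*pi = pi/3
adding the enclosed defects to the starting angle (mod 2*pi, induced orientation) gives the holonomy
final angle = (5/4)*pi - (3/4)*pi = pi/2 (mod 2*pi)


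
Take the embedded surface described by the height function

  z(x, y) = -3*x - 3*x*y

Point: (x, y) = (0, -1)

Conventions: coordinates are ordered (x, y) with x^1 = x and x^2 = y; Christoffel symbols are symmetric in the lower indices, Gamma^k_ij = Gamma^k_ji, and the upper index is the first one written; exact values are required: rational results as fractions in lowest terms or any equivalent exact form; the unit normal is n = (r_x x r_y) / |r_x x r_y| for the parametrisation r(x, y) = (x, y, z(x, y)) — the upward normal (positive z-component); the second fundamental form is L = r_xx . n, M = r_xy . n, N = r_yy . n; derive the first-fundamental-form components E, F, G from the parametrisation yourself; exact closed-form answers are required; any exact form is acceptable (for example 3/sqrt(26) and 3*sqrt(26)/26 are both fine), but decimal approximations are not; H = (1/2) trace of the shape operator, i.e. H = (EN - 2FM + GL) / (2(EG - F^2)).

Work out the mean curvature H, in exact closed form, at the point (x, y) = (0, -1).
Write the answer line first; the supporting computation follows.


Answer: H = 0

z_x = 0, z_y = 0, z_xx = 0, z_xy = -3, z_yy = 0
E = 1, F = 0, G = 1; answer radicand W^2 = 1
unnormalised second-form numerators: l = 0, m = -3, n = 0; L = l/sqrt(1), and similarly M = m/sqrt(W^2), N = n/sqrt(W^2)
H = (E*n - 2*F*m + G*l) / (2*(EG - F^2)*sqrt(W^2)); E*n - 2*F*m + G*l = 0, EG - F^2 = 1, so H = (0)/sqrt(1)


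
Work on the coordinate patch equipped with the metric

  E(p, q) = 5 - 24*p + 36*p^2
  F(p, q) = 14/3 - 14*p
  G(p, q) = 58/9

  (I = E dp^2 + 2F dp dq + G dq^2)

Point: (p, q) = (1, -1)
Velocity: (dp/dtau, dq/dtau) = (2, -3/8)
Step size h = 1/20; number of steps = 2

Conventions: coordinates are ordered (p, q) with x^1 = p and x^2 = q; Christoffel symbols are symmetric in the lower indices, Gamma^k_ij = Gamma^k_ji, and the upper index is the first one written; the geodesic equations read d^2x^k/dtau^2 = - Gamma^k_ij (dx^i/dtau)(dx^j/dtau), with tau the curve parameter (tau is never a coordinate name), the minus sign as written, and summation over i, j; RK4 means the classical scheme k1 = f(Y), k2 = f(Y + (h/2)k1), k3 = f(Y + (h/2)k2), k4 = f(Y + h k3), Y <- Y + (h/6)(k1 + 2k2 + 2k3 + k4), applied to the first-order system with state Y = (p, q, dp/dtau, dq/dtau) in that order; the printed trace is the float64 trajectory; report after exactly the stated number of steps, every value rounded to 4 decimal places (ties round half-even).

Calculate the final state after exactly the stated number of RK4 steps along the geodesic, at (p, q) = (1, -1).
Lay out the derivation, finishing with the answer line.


f(Y) = (dp/dtau, dq/dtau, -Gamma^p_ij Y'^i Y'^j, -Gamma^q_ij Y'^i Y'^j) with the Gammas evaluated at the stage position; h = 0.050000; intermediate values shown to 6 dp
step 0: p = 1.0000, q = -1.0000, dp/dtau = 2.0000, dq/dtau = -0.3750
step 1:
  k1: at (p, q) = (1.000000, -1.000000), (dp/dtau, dq/dtau) = (2.000000, -0.375000); Gamma_ppp = 1.069307, Gamma_ppq = 0.000000, Gamma_pqq = 0.000000, Gamma_qpp = -0.623762, Gamma_qpq = 0.000000, Gamma_qqq = 0.000000; k1 = (2.000000, -0.375000, -4.277228, 2.495050)
  k2: at (p, q) = (1.050000, -1.009375), (dp/dtau, dq/dtau) = (1.893069, -0.312624); Gamma_ppp = 1.034713, Gamma_ppq = 0.000000, Gamma_pqq = 0.000000, Gamma_qpp = -0.561472, Gamma_qpq = 0.000000, Gamma_qqq = 0.000000; k2 = (1.893069, -0.312624, -3.708114, 2.012155)
  k3: at (p, q) = (1.047327, -1.007816), (dp/dtau, dq/dtau) = (1.907297, -0.324696); Gamma_ppp = 1.036577, Gamma_ppq = 0.000000, Gamma_pqq = 0.000000, Gamma_qpp = -0.564590, Gamma_qpq = 0.000000, Gamma_qqq = 0.000000; k3 = (1.907297, -0.324696, -3.770843, 2.053855)
  k4: at (p, q) = (1.095365, -1.016235), (dp/dtau, dq/dtau) = (1.811458, -0.272307); Gamma_ppp = 1.003063, Gamma_ppq = 0.000000, Gamma_pqq = 0.000000, Gamma_qpp = -0.511895, Gamma_qpq = 0.000000, Gamma_qqq = 0.000000; k4 = (1.811458, -0.272307, -3.291431, 1.679722)
  Y <- Y + (h/6)(k1 + 2k2 + 2k3 + k4): p = 1.0951, q = -1.0160, dp/dtau = 1.8123, dq/dtau = -0.2724
step 2:
  k1: at (p, q) = (1.095102, -1.016016), (dp/dtau, dq/dtau) = (1.812279, -0.272443); Gamma_ppp = 1.003246, Gamma_ppq = 0.000000, Gamma_pqq = 0.000000, Gamma_qpp = -0.512165, Gamma_qpq = 0.000000, Gamma_qqq = 0.000000; k1 = (1.812279, -0.272443, -3.295016, 1.682132)
  k2: at (p, q) = (1.140409, -1.022827), (dp/dtau, dq/dtau) = (1.729903, -0.230390); Gamma_ppp = 0.971932, Gamma_ppq = 0.000000, Gamma_pqq = 0.000000, Gamma_qpp = -0.468325, Gamma_qpq = 0.000000, Gamma_qqq = 0.000000; k2 = (1.729903, -0.230390, -2.908568, 1.401493)
  k3: at (p, q) = (1.138349, -1.021776), (dp/dtau, dq/dtau) = (1.739564, -0.237406); Gamma_ppp = 0.973343, Gamma_ppq = 0.000000, Gamma_pqq = 0.000000, Gamma_qpp = -0.470205, Gamma_qpq = 0.000000, Gamma_qqq = 0.000000; k3 = (1.739564, -0.237406, -2.945418, 1.422879)
  k4: at (p, q) = (1.182080, -1.027887), (dp/dtau, dq/dtau) = (1.665008, -0.201299); Gamma_ppp = 0.943699, Gamma_ppq = 0.000000, Gamma_pqq = 0.000000, Gamma_qpp = -0.432395, Gamma_qpq = 0.000000, Gamma_qqq = 0.000000; k4 = (1.665008, -0.201299, -2.616169, 1.198708)
  Y <- Y + (h/6)(k1 + 2k2 + 2k3 + k4): p = 1.1819, q = -1.0278, dp/dtau = 1.6655, dq/dtau = -0.2014

Answer: p = 1.1819, q = -1.0278, dp/dtau = 1.6655, dq/dtau = -0.2014


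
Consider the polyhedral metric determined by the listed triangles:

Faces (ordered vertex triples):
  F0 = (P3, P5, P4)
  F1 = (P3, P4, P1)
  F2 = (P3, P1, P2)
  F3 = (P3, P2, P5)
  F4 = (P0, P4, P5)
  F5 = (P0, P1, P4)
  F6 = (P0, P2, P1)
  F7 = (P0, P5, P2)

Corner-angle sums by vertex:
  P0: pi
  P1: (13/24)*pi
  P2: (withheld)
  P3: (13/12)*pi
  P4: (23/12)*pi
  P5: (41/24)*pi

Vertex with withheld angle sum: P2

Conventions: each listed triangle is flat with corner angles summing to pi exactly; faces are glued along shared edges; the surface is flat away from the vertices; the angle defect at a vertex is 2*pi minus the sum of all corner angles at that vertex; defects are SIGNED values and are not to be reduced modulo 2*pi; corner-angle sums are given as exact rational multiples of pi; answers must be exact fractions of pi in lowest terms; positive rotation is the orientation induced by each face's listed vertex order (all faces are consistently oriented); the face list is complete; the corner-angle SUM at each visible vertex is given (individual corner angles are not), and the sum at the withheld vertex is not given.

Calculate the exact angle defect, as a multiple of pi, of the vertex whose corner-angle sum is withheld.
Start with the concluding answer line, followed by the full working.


Answer: defect(P2) = pi/4

V = 6, E = 12, F = 8; chi = V - E + F = 2
Gauss-Bonnet: total defect = 2*pi*chi = 4*pi; visible defects sum to (15/4)*pi


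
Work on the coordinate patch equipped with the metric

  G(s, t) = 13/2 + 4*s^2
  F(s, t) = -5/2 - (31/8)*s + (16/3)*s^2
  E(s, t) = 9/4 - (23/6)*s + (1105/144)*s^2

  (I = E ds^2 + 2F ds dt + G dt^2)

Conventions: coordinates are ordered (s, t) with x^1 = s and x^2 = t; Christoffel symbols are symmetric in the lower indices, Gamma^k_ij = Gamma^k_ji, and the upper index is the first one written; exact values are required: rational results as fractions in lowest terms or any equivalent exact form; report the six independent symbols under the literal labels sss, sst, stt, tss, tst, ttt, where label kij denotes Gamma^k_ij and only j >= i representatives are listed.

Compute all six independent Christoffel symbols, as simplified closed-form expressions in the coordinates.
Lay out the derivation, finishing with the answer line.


E = 9/4 - (23/6)*s + (1105/144)*s^2; F = -5/2 - (31/8)*s + (16/3)*s^2; G = 13/2 + 4*s^2
Gamma^k_ij = (1/2) g^{kl} (d_i g_jl + d_j g_il - d_l g_ij), with g^inv = (1/(EG-F^2)) [[G, -F], [-F, E]]
first partials: E_s = -23/6 + (1105/72)*s, E_t = 0, F_s = -31/8 + (32/3)*s, F_t = 0, G_s = 8*s, G_t = 0
D = EG - F^2 = 67/8 - (1063/24)*s + (40625/576)*s^2 + 26*s^3 + (9/4)*s^4
expanded: Gamma^s_ss = (G E_s - 2F F_s + F E_t)/(2D), Gamma^s_st = (G E_t - F G_s)/(2D), Gamma^s_tt = (2G F_t - G G_s - F G_t)/(2D), Gamma^t_ss = (2E F_s - E E_t - F E_s)/(2D), Gamma^t_st = (E G_s - F E_t)/(2D), Gamma^t_tt = (E G_t - 2F F_t + F G_s)/(2D); substitute and cancel common factors

Answer: Gamma_sss = (-15088*s^3 + 31296*s^2 + 35441*s - 12756)/(1296*s^4 + 14976*s^3 + 40625*s^2 - 25512*s + 4824), Gamma_sst = (-12288*s^3 + 8928*s^2 + 5760*s)/(1296*s^4 + 14976*s^3 + 40625*s^2 - 25512*s + 4824), Gamma_stt = (-9216*s^3 - 14976*s)/(1296*s^4 + 14976*s^3 + 40625*s^2 - 25512*s + 4824), Gamma_tss = (70720*s^3 - 52992*s^2 + 87456*s - 23346)/(3888*s^4 + 44928*s^3 + 121875*s^2 - 76536*s + 14472), Gamma_tst = (17680*s^3 - 8832*s^2 + 5184*s)/(1296*s^4 + 14976*s^3 + 40625*s^2 - 25512*s + 4824), Gamma_ttt = (12288*s^3 - 8928*s^2 - 5760*s)/(1296*s^4 + 14976*s^3 + 40625*s^2 - 25512*s + 4824)


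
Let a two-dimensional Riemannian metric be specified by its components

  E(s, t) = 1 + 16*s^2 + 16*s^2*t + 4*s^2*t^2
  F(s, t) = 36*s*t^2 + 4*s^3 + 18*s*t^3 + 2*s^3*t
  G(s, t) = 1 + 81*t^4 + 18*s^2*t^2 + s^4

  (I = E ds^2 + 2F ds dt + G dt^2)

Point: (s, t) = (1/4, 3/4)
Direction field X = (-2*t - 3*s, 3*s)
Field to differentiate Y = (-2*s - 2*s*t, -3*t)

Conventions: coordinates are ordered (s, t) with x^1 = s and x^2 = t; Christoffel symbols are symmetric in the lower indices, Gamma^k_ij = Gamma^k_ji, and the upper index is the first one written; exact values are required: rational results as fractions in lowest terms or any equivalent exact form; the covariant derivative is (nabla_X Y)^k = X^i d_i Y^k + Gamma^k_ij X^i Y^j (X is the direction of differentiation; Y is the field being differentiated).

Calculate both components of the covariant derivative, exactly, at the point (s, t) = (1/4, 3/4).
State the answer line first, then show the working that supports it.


Answer: (nabla_X Y)^s = 4379/622, (nabla_X Y)^t = -4931/1244

E = 185/64, F = 451/64, G = 1745/64 at the point
E_s = 121/8, E_t = 11/8, F_s = 231/8, F_t = 169/8, G_s = 41/8, G_t = 1107/8
EG - F^2 = 933/32;  g^inv = (32/933) * [[1745/64, -451/64], [-451/64, 185/64]]
first-kind symbols [ij,l] = (1/2)(d_i g_jl + d_j g_il - d_l g_ij): [ss,s] = E_s/2 = 121/16, [ss,t] = F_s - E_t/2 = 451/16, [st,s] = E_t/2 = 11/16, [st,t] = G_s/2 = 41/16, [tt,s] = F_t - G_s/2 = 297/16, [tt,t] = G_t/2 = 1107/16
Gamma^s_ij = (G*[ij,s] - F*[ij,t])/(EG - F^2), Gamma^t_ij = (E*[ij,t] - F*[ij,s])/(EG - F^2)
Gamma_sss = 242/933, Gamma_sst = 22/933, Gamma_stt = 198/311, Gamma_tss = 902/933, Gamma_tst = 82/933, Gamma_ttt = 738/311
X = (-9/4, 3/4), Y = (-7/8, -9/4) at the point


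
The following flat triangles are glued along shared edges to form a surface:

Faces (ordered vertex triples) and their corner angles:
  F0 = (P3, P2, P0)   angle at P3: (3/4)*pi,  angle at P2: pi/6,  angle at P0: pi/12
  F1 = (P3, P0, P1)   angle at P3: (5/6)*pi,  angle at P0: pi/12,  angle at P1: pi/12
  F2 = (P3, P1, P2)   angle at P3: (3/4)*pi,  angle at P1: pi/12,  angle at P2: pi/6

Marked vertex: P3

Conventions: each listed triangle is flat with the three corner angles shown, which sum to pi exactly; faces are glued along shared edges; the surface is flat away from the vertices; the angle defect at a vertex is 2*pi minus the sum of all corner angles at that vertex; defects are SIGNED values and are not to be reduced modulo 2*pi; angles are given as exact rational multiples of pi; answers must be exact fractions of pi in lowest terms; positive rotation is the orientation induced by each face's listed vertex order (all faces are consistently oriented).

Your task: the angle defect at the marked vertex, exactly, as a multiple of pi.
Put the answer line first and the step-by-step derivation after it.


Answer: defect(P3) = -pi/3

Sum of corner angles at P3: (7/3)*pi
defect = 2*pi - (7/3)*pi


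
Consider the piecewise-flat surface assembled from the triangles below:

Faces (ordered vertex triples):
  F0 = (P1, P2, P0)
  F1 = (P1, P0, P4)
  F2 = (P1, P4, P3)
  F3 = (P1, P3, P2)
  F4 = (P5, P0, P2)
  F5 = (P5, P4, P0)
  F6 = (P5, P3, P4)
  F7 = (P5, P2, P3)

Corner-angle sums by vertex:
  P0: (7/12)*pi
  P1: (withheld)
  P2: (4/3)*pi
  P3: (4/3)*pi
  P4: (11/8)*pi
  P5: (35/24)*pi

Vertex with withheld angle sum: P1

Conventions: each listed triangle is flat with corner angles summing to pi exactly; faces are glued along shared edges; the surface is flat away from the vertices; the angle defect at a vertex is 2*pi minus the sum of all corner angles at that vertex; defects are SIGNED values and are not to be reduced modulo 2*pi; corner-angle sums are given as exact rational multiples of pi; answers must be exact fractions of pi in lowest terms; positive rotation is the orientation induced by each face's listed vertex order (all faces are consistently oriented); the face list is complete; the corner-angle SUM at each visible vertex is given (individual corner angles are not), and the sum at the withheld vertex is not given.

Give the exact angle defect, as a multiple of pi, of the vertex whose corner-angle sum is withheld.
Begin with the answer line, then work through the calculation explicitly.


Answer: defect(P1) = pi/12

V = 6, E = 12, F = 8; chi = V - E + F = 2
Gauss-Bonnet: total defect = 2*pi*chi = 4*pi; visible defects sum to (47/12)*pi


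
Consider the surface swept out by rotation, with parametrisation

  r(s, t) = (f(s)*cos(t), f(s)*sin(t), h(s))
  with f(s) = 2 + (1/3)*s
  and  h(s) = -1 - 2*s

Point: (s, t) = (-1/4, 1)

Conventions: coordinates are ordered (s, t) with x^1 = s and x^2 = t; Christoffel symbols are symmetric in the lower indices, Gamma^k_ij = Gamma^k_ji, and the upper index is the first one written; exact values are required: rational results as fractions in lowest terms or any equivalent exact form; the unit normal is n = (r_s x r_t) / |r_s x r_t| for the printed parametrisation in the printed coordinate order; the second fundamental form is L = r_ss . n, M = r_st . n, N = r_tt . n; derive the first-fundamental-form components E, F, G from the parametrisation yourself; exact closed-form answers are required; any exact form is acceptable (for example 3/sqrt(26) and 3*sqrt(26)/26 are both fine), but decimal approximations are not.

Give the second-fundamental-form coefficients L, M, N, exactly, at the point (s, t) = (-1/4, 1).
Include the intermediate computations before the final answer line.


f = 23/12, f' = 1/3, f'' = 0, h' = -2, h'' = 0
E = 37/9, F = 0, G = 529/144; answer radicand W^2 = 37/9
unnormalised second-form numerators: l = 0, m = 0, n = -23/6; L = l/sqrt(37/9), and similarly M = m/sqrt(W^2), N = n/sqrt(W^2)

Answer: L = 0, M = 0, N = -23*sqrt(37)/74


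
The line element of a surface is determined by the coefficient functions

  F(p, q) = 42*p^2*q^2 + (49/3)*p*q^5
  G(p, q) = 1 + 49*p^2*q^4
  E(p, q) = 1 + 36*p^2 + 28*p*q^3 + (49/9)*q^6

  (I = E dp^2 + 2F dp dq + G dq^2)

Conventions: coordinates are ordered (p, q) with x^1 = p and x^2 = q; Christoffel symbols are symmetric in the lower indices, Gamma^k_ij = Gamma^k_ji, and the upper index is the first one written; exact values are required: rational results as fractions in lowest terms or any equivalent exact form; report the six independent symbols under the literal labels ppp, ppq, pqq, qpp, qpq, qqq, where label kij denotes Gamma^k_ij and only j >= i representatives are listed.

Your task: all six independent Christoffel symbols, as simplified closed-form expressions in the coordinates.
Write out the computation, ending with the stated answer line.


E = 1 + 36*p^2 + 28*p*q^3 + (49/9)*q^6; F = 42*p^2*q^2 + (49/3)*p*q^5; G = 1 + 49*p^2*q^4
Gamma^k_ij = (1/2) g^{kl} (d_i g_jl + d_j g_il - d_l g_ij), with g^inv = (1/(EG-F^2)) [[G, -F], [-F, E]]
first partials: E_p = 72*p + 28*q^3, E_q = 84*p*q^2 + (98/3)*q^5, F_p = 84*p*q^2 + (49/3)*q^5, F_q = 84*p^2*q + (245/3)*p*q^4, G_p = 98*p*q^4, G_q = 196*p^2*q^3
D = EG - F^2 = 1 + 36*p^2 + 28*p*q^3 + (49/9)*q^6 + 49*p^2*q^4
expanded: Gamma^p_pp = (G E_p - 2F F_p + F E_q)/(2D), Gamma^p_pq = (G E_q - F G_p)/(2D), Gamma^p_qq = (2G F_q - G G_p - F G_q)/(2D), Gamma^q_pp = (2E F_p - E E_q - F E_p)/(2D), Gamma^q_pq = (E G_p - F E_q)/(2D), Gamma^q_qq = (E G_q - 2F F_q + F G_p)/(2D); substitute and cancel common factors

Answer: Gamma_ppp = (324*p + 126*q^3)/(441*p^2*q^4 + 324*p^2 + 252*p*q^3 + 49*q^6 + 9), Gamma_ppq = (378*p*q^2 + 147*q^5)/(441*p^2*q^4 + 324*p^2 + 252*p*q^3 + 49*q^6 + 9), Gamma_pqq = (756*p^2*q + 294*p*q^4)/(441*p^2*q^4 + 324*p^2 + 252*p*q^3 + 49*q^6 + 9), Gamma_qpp = 378*p*q^2/(441*p^2*q^4 + 324*p^2 + 252*p*q^3 + 49*q^6 + 9), Gamma_qpq = 441*p*q^4/(441*p^2*q^4 + 324*p^2 + 252*p*q^3 + 49*q^6 + 9), Gamma_qqq = 882*p^2*q^3/(441*p^2*q^4 + 324*p^2 + 252*p*q^3 + 49*q^6 + 9)


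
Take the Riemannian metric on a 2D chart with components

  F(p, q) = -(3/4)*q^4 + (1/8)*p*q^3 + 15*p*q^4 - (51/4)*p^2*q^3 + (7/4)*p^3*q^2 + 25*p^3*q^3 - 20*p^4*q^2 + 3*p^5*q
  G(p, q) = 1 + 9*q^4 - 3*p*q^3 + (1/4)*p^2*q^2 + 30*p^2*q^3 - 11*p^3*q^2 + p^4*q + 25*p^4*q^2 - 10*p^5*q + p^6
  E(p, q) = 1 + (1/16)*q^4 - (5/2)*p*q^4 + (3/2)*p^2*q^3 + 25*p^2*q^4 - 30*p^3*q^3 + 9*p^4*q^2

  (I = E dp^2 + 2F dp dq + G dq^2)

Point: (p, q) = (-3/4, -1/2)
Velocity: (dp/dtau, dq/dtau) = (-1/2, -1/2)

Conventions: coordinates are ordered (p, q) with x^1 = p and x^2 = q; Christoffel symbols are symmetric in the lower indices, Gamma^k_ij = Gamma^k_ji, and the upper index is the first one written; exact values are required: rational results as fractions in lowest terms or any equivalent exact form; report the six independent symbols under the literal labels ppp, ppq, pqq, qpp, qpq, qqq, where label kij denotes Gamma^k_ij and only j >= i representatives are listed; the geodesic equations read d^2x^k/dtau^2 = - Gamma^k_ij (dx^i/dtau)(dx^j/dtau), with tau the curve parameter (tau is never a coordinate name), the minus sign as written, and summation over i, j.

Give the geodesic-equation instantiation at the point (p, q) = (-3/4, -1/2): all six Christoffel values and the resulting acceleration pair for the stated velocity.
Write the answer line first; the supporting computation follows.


Answer: Gamma_ppp = 128/985, Gamma_ppq = -296/985, Gamma_pqq = -24/985, Gamma_qpp = 1728/4925, Gamma_qpq = -3996/4925, Gamma_qqq = -324/4925; accelerations (d^2p/dtau^2, d^2q/dtau^2) = (122/985, 1647/4925)

E = 1049/1024, F = 135/2048, G = 4825/4096 at the point
E_p = 5/16, E_q = -185/256, F_p = 31/512, F_q = -1029/1024, G_p = -999/512, G_q = -81/512
EG - F^2 = 4925/4096;  g^inv = (4096/4925) * [[4825/4096, -135/2048], [-135/2048, 1049/1024]]
first-kind symbols [ij,l] = (1/2)(d_i g_jl + d_j g_il - d_l g_ij): [pp,p] = E_p/2 = 5/32, [pp,q] = F_p - E_q/2 = 27/64, [pq,p] = E_q/2 = -185/512, [pq,q] = G_p/2 = -999/1024, [qq,p] = F_q - G_p/2 = -15/512, [qq,q] = G_q/2 = -81/1024
Gamma^p_ij = (G*[ij,p] - F*[ij,q])/(EG - F^2), Gamma^q_ij = (E*[ij,q] - F*[ij,p])/(EG - F^2)
Gamma_ppp = 128/985, Gamma_ppq = -296/985, Gamma_pqq = -24/985, Gamma_qpp = 1728/4925, Gamma_qpq = -3996/4925, Gamma_qqq = -324/4925
d^2p/dtau^2 = -(Gamma_ppp*(-1/2)^2 + 2*Gamma_ppq*(-1/2)*(-1/2) + Gamma_pqq*(-1/2)^2) = 122/985
d^2q/dtau^2 = -(Gamma_qpp*(-1/2)^2 + 2*Gamma_qpq*(-1/2)*(-1/2) + Gamma_qqq*(-1/2)^2) = 1647/4925


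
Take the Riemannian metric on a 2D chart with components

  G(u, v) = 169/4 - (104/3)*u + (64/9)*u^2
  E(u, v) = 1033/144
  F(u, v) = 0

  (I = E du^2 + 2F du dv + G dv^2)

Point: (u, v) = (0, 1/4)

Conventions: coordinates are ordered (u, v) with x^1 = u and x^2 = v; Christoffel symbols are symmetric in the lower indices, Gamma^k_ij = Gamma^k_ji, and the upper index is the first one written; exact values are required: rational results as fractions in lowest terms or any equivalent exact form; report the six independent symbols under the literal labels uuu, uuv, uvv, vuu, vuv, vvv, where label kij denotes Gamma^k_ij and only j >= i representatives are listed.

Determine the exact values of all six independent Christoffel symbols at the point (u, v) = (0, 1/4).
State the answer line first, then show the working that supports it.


Answer: Gamma_uuu = 0, Gamma_uuv = 0, Gamma_uvv = 2496/1033, Gamma_vuu = 0, Gamma_vuv = -16/39, Gamma_vvv = 0

E = 1033/144, F = 0, G = 169/4 at the point
E_u = 0, E_v = 0, F_u = 0, F_v = 0, G_u = -104/3, G_v = 0
EG - F^2 = 174577/576;  g^inv = (576/174577) * [[169/4, 0], [0, 1033/144]]
first-kind symbols [ij,l] = (1/2)(d_i g_jl + d_j g_il - d_l g_ij): [uu,u] = E_u/2 = 0, [uu,v] = F_u - E_v/2 = 0, [uv,u] = E_v/2 = 0, [uv,v] = G_u/2 = -52/3, [vv,u] = F_v - G_u/2 = 52/3, [vv,v] = G_v/2 = 0
Gamma^u_ij = (G*[ij,u] - F*[ij,v])/(EG - F^2), Gamma^v_ij = (E*[ij,v] - F*[ij,u])/(EG - F^2)


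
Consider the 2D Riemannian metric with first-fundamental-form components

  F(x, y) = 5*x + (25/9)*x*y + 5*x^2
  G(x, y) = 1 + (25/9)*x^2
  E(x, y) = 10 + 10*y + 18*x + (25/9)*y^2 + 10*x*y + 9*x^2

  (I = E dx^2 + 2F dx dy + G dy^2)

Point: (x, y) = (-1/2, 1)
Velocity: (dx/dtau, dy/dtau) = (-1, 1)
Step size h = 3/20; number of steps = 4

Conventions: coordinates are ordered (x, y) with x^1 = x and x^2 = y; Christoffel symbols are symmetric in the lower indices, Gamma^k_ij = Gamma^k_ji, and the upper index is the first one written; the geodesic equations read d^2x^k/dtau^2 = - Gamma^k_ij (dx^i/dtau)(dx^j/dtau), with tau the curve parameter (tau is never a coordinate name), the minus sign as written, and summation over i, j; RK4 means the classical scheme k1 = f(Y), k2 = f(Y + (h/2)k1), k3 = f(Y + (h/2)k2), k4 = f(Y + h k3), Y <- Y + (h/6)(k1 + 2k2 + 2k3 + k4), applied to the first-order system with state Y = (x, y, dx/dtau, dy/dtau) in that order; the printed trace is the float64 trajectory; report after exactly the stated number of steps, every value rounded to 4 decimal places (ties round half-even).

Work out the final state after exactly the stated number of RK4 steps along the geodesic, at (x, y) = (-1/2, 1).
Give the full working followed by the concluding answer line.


f(Y) = (dx/dtau, dy/dtau, -Gamma^x_ij Y'^i Y'^j, -Gamma^y_ij Y'^i Y'^j) with the Gammas evaluated at the stage position; h = 0.150000; intermediate values shown to 6 dp
step 0: x = -0.5000, y = 1.0000, dx/dtau = -1.0000, dy/dtau = 1.0000
step 1:
  k1: at (x, y) = (-0.500000, 1.000000), (dx/dtau, dy/dtau) = (-1.000000, 1.000000); Gamma_xxx = 0.810427, Gamma_xxy = 0.450237, Gamma_xyy = 0.000000, Gamma_yxx = -0.213270, Gamma_yxy = -0.118483, Gamma_yyy = 0.000000; k1 = (-1.000000, 1.000000, 0.090047, -0.023697)
  k2: at (x, y) = (-0.575000, 1.075000), (dx/dtau, dy/dtau) = (-0.993246, 0.998223); Gamma_xxx = 0.812516, Gamma_xxy = 0.451398, Gamma_xyy = 0.000000, Gamma_yxx = -0.253911, Gamma_yxy = -0.141062, Gamma_yyy = 0.000000; k2 = (-0.993246, 0.998223, 0.093527, -0.029227)
  k3: at (x, y) = (-0.574493, 1.074867), (dx/dtau, dy/dtau) = (-0.992986, 0.997808); Gamma_xxx = 0.812405, Gamma_xxy = 0.451336, Gamma_xyy = 0.000000, Gamma_yxx = -0.253546, Gamma_yxy = -0.140859, Gamma_yyy = 0.000000; k3 = (-0.992986, 0.997808, 0.093328, -0.029127)
  k4: at (x, y) = (-0.648948, 1.149671), (dx/dtau, dy/dtau) = (-0.986001, 0.995631); Gamma_xxx = 0.810804, Gamma_xxy = 0.450447, Gamma_xyy = 0.000000, Gamma_yxx = -0.295341, Gamma_yxy = -0.164078, Gamma_yyy = 0.000000; k4 = (-0.986001, 0.995631, 0.096139, -0.035019)
  Y <- Y + (h/6)(k1 + 2k2 + 2k3 + k4): x = -0.6490, y = 1.1497, dx/dtau = -0.9860, dy/dtau = 0.9956
step 2:
  k1: at (x, y) = (-0.648962, 1.149692), (dx/dtau, dy/dtau) = (-0.986003, 0.995614); Gamma_xxx = 0.810801, Gamma_xxy = 0.450445, Gamma_xyy = 0.000000, Gamma_yxx = -0.295347, Gamma_yxy = -0.164082, Gamma_yyy = 0.000000; k1 = (-0.986003, 0.995614, 0.096123, -0.035014)
  k2: at (x, y) = (-0.722912, 1.224363), (dx/dtau, dy/dtau) = (-0.978793, 0.992988); Gamma_xxx = 0.805249, Gamma_xxy = 0.447361, Gamma_xyy = 0.000000, Gamma_yxx = -0.337831, Gamma_yxy = -0.187684, Gamma_yyy = 0.000000; k2 = (-0.978793, 0.992988, 0.098149, -0.041177)
  k3: at (x, y) = (-0.722371, 1.224166), (dx/dtau, dy/dtau) = (-0.978641, 0.992526); Gamma_xxx = 0.805216, Gamma_xxy = 0.447342, Gamma_xyy = 0.000000, Gamma_yxx = -0.337412, Gamma_yxy = -0.187451, Gamma_yyy = 0.000000; k3 = (-0.978641, 0.992526, 0.097844, -0.041000)
  k4: at (x, y) = (-0.795758, 1.298571), (dx/dtau, dy/dtau) = (-0.971326, 0.989464); Gamma_xxx = 0.795647, Gamma_xxy = 0.442026, Gamma_xyy = 0.000000, Gamma_yxx = -0.379990, Gamma_yxy = -0.211106, Gamma_yyy = 0.000000; k4 = (-0.971326, 0.989464, 0.098984, -0.047273)
  Y <- Y + (h/6)(k1 + 2k2 + 2k3 + k4): x = -0.7958, y = 1.2986, dx/dtau = -0.9713, dy/dtau = 0.9894
step 3:
  k1: at (x, y) = (-0.795767, 1.298595), (dx/dtau, dy/dtau) = (-0.971325, 0.989448); Gamma_xxx = 0.795642, Gamma_xxy = 0.442023, Gamma_xyy = 0.000000, Gamma_yxx = -0.379990, Gamma_yxy = -0.211106, Gamma_yyy = 0.000000; k1 = (-0.971325, 0.989448, 0.098970, -0.047267)
  k2: at (x, y) = (-0.868616, 1.372804), (dx/dtau, dy/dtau) = (-0.963903, 0.985903); Gamma_xxx = 0.781986, Gamma_xxy = 0.434437, Gamma_xyy = 0.000000, Gamma_yxx = -0.422077, Gamma_yxy = -0.234487, Gamma_yyy = 0.000000; k2 = (-0.963903, 0.985903, 0.099154, -0.053518)
  k3: at (x, y) = (-0.868059, 1.372538), (dx/dtau, dy/dtau) = (-0.963889, 0.985435); Gamma_xxx = 0.782048, Gamma_xxy = 0.434471, Gamma_xyy = 0.000000, Gamma_yxx = -0.421646, Gamma_yxy = -0.234248, Gamma_yyy = 0.000000; k3 = (-0.963889, 0.985435, 0.098778, -0.053257)
  k4: at (x, y) = (-0.940350, 1.446410), (dx/dtau, dy/dtau) = (-0.956509, 0.981460); Gamma_xxx = 0.764469, Gamma_xxy = 0.424705, Gamma_xyy = 0.000000, Gamma_yxx = -0.462658, Gamma_yxy = -0.257032, Gamma_yyy = 0.000000; k4 = (-0.956509, 0.981460, 0.097985, -0.059301)
  Y <- Y + (h/6)(k1 + 2k2 + 2k3 + k4): x = -0.9404, y = 1.4464, dx/dtau = -0.9565, dy/dtau = 0.9814
step 4:
  k1: at (x, y) = (-0.940352, 1.446435), (dx/dtau, dy/dtau) = (-0.956505, 0.981445); Gamma_xxx = 0.764465, Gamma_xxy = 0.424703, Gamma_xyy = 0.000000, Gamma_yxx = -0.462650, Gamma_yxy = -0.257028, Gamma_yyy = 0.000000; k1 = (-0.956505, 0.981445, 0.097976, -0.059294)
  k2: at (x, y) = (-1.012090, 1.520043), (dx/dtau, dy/dtau) = (-0.949157, 0.976998); Gamma_xxx = 0.743119, Gamma_xxy = 0.412844, Gamma_xyy = 0.000000, Gamma_yxx = -0.501977, Gamma_yxy = -0.278876, Gamma_yyy = 0.000000; k2 = (-0.949157, 0.976998, 0.096206, -0.064987)
  k3: at (x, y) = (-1.011539, 1.519709), (dx/dtau, dy/dtau) = (-0.949289, 0.976571); Gamma_xxx = 0.743270, Gamma_xxy = 0.412928, Gamma_xyy = 0.000000, Gamma_yxx = -0.501585, Gamma_yxy = -0.278658, Gamma_yyy = 0.000000; k3 = (-0.949289, 0.976571, 0.095810, -0.064656)
  k4: at (x, y) = (-1.082745, 1.592920), (dx/dtau, dy/dtau) = (-0.942133, 0.971747); Gamma_xxx = 0.718514, Gamma_xxy = 0.399175, Gamma_xyy = 0.000000, Gamma_yxx = -0.538767, Gamma_yxy = -0.299315, Gamma_yyy = 0.000000; k4 = (-0.942133, 0.971747, 0.093137, -0.069837)
  Y <- Y + (h/6)(k1 + 2k2 + 2k3 + k4): x = -1.0827, y = 1.5929, dx/dtau = -0.9421, dy/dtau = 0.9717

Answer: x = -1.0827, y = 1.5929, dx/dtau = -0.9421, dy/dtau = 0.9717


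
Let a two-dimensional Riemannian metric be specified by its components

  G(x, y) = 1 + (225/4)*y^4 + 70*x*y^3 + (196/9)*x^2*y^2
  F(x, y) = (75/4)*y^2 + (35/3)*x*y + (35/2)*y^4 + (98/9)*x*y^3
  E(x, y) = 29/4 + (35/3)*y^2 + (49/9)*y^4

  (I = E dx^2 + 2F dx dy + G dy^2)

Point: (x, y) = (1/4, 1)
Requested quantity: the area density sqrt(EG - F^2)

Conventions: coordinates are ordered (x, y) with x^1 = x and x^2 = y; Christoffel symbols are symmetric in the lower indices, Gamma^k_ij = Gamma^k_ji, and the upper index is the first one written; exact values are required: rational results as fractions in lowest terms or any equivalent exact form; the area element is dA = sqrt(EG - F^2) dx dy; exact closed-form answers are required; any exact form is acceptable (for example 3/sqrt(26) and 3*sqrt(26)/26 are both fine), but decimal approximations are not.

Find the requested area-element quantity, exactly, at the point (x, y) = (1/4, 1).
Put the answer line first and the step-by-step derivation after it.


Answer: sqrt(EG - F^2) = sqrt(3581)/6

E = 877/36, F = 377/9, G = 685/9; EG - F^2 = 3581/36


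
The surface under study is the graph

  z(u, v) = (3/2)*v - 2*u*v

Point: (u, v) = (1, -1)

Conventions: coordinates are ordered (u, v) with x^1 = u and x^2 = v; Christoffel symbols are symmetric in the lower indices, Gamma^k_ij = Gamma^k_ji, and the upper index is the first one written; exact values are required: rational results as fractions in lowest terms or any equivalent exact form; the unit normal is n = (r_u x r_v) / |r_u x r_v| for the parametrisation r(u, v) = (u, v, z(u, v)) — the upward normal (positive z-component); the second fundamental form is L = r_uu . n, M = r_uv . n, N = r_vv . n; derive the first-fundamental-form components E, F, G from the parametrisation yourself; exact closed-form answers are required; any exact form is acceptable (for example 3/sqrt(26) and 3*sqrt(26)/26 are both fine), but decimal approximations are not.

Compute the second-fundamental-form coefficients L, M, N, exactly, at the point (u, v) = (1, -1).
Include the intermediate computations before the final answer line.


z_u = 2, z_v = -1/2, z_uu = 0, z_uv = -2, z_vv = 0
E = 5, F = -1, G = 5/4; answer radicand W^2 = 21/4
unnormalised second-form numerators: l = 0, m = -2, n = 0; L = l/sqrt(21/4), and similarly M = m/sqrt(W^2), N = n/sqrt(W^2)

Answer: L = 0, M = -4*sqrt(21)/21, N = 0
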